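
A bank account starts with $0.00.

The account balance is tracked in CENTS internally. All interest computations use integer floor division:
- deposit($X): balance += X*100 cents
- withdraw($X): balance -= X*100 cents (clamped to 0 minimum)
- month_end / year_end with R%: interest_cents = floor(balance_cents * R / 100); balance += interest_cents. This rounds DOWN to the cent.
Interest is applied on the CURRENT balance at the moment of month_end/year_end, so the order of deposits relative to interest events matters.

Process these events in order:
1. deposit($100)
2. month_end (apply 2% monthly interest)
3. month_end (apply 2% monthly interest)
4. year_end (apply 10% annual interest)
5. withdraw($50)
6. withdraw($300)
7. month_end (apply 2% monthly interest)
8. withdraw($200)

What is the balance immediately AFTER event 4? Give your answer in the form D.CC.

After 1 (deposit($100)): balance=$100.00 total_interest=$0.00
After 2 (month_end (apply 2% monthly interest)): balance=$102.00 total_interest=$2.00
After 3 (month_end (apply 2% monthly interest)): balance=$104.04 total_interest=$4.04
After 4 (year_end (apply 10% annual interest)): balance=$114.44 total_interest=$14.44

Answer: 114.44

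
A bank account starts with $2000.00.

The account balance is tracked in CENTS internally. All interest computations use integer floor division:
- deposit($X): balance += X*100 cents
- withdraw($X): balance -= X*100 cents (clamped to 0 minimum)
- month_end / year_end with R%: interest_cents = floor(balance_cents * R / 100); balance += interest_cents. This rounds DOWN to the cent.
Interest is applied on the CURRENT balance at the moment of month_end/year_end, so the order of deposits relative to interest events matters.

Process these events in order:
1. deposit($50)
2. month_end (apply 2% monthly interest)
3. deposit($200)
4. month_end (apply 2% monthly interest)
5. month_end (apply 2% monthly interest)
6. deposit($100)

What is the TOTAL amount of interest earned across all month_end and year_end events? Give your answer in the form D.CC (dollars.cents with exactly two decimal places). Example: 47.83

Answer: 133.55

Derivation:
After 1 (deposit($50)): balance=$2050.00 total_interest=$0.00
After 2 (month_end (apply 2% monthly interest)): balance=$2091.00 total_interest=$41.00
After 3 (deposit($200)): balance=$2291.00 total_interest=$41.00
After 4 (month_end (apply 2% monthly interest)): balance=$2336.82 total_interest=$86.82
After 5 (month_end (apply 2% monthly interest)): balance=$2383.55 total_interest=$133.55
After 6 (deposit($100)): balance=$2483.55 total_interest=$133.55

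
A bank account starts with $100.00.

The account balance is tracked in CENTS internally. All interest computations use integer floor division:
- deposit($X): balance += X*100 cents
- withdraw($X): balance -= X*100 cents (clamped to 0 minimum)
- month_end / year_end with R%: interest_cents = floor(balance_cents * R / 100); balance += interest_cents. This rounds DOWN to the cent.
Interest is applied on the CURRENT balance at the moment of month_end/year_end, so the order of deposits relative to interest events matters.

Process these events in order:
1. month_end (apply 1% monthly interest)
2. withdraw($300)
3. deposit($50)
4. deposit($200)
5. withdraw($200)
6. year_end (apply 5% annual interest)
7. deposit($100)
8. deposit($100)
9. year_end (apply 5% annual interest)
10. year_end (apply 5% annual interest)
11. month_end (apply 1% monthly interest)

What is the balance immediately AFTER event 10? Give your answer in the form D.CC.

Answer: 278.37

Derivation:
After 1 (month_end (apply 1% monthly interest)): balance=$101.00 total_interest=$1.00
After 2 (withdraw($300)): balance=$0.00 total_interest=$1.00
After 3 (deposit($50)): balance=$50.00 total_interest=$1.00
After 4 (deposit($200)): balance=$250.00 total_interest=$1.00
After 5 (withdraw($200)): balance=$50.00 total_interest=$1.00
After 6 (year_end (apply 5% annual interest)): balance=$52.50 total_interest=$3.50
After 7 (deposit($100)): balance=$152.50 total_interest=$3.50
After 8 (deposit($100)): balance=$252.50 total_interest=$3.50
After 9 (year_end (apply 5% annual interest)): balance=$265.12 total_interest=$16.12
After 10 (year_end (apply 5% annual interest)): balance=$278.37 total_interest=$29.37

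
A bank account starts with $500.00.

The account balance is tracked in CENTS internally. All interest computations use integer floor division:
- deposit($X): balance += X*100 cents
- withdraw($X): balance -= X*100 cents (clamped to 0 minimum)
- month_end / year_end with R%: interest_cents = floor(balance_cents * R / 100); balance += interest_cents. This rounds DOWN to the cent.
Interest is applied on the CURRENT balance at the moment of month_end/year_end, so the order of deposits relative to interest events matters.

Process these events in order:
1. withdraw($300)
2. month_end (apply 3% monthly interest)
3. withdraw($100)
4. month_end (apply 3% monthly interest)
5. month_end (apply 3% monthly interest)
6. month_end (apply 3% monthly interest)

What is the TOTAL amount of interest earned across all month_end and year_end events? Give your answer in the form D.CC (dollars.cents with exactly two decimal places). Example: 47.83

After 1 (withdraw($300)): balance=$200.00 total_interest=$0.00
After 2 (month_end (apply 3% monthly interest)): balance=$206.00 total_interest=$6.00
After 3 (withdraw($100)): balance=$106.00 total_interest=$6.00
After 4 (month_end (apply 3% monthly interest)): balance=$109.18 total_interest=$9.18
After 5 (month_end (apply 3% monthly interest)): balance=$112.45 total_interest=$12.45
After 6 (month_end (apply 3% monthly interest)): balance=$115.82 total_interest=$15.82

Answer: 15.82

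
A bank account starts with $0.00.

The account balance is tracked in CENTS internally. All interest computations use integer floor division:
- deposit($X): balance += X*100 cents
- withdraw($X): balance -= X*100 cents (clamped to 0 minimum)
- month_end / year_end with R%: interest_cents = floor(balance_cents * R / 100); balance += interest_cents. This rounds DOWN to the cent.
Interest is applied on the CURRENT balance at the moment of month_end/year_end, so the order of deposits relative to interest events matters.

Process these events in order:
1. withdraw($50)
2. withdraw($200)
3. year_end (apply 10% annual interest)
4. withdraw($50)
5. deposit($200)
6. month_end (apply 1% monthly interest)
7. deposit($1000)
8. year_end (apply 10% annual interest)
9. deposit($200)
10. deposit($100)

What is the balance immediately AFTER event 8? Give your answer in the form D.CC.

After 1 (withdraw($50)): balance=$0.00 total_interest=$0.00
After 2 (withdraw($200)): balance=$0.00 total_interest=$0.00
After 3 (year_end (apply 10% annual interest)): balance=$0.00 total_interest=$0.00
After 4 (withdraw($50)): balance=$0.00 total_interest=$0.00
After 5 (deposit($200)): balance=$200.00 total_interest=$0.00
After 6 (month_end (apply 1% monthly interest)): balance=$202.00 total_interest=$2.00
After 7 (deposit($1000)): balance=$1202.00 total_interest=$2.00
After 8 (year_end (apply 10% annual interest)): balance=$1322.20 total_interest=$122.20

Answer: 1322.20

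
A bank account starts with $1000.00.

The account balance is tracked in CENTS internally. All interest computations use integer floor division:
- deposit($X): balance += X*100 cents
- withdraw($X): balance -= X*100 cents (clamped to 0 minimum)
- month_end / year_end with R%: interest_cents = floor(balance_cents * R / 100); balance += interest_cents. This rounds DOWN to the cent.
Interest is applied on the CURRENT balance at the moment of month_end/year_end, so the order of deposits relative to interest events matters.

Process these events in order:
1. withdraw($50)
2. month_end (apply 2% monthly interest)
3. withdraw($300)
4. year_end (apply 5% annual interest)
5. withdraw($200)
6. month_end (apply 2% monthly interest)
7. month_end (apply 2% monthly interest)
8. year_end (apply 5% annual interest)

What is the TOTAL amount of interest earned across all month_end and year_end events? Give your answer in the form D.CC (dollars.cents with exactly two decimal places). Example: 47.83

After 1 (withdraw($50)): balance=$950.00 total_interest=$0.00
After 2 (month_end (apply 2% monthly interest)): balance=$969.00 total_interest=$19.00
After 3 (withdraw($300)): balance=$669.00 total_interest=$19.00
After 4 (year_end (apply 5% annual interest)): balance=$702.45 total_interest=$52.45
After 5 (withdraw($200)): balance=$502.45 total_interest=$52.45
After 6 (month_end (apply 2% monthly interest)): balance=$512.49 total_interest=$62.49
After 7 (month_end (apply 2% monthly interest)): balance=$522.73 total_interest=$72.73
After 8 (year_end (apply 5% annual interest)): balance=$548.86 total_interest=$98.86

Answer: 98.86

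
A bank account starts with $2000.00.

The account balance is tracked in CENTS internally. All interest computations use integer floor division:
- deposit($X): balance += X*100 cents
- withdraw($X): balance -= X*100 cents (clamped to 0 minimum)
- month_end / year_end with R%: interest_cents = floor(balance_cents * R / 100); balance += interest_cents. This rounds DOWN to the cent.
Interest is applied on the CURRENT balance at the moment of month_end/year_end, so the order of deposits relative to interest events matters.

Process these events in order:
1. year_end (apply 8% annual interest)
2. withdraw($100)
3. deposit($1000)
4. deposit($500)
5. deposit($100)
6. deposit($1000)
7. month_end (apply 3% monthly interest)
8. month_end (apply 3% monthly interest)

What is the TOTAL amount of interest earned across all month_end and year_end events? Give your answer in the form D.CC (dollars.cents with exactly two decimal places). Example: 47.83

After 1 (year_end (apply 8% annual interest)): balance=$2160.00 total_interest=$160.00
After 2 (withdraw($100)): balance=$2060.00 total_interest=$160.00
After 3 (deposit($1000)): balance=$3060.00 total_interest=$160.00
After 4 (deposit($500)): balance=$3560.00 total_interest=$160.00
After 5 (deposit($100)): balance=$3660.00 total_interest=$160.00
After 6 (deposit($1000)): balance=$4660.00 total_interest=$160.00
After 7 (month_end (apply 3% monthly interest)): balance=$4799.80 total_interest=$299.80
After 8 (month_end (apply 3% monthly interest)): balance=$4943.79 total_interest=$443.79

Answer: 443.79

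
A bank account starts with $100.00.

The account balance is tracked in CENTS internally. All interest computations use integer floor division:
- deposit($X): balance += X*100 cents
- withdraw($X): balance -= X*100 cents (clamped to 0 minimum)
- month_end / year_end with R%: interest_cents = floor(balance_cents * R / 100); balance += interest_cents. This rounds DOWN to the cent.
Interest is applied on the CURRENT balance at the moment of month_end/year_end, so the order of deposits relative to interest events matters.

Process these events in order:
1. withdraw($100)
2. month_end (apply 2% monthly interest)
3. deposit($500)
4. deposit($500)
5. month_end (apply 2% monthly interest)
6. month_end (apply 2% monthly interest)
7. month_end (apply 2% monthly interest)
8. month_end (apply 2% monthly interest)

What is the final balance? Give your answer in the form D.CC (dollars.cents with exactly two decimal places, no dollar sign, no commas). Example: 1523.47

Answer: 1082.42

Derivation:
After 1 (withdraw($100)): balance=$0.00 total_interest=$0.00
After 2 (month_end (apply 2% monthly interest)): balance=$0.00 total_interest=$0.00
After 3 (deposit($500)): balance=$500.00 total_interest=$0.00
After 4 (deposit($500)): balance=$1000.00 total_interest=$0.00
After 5 (month_end (apply 2% monthly interest)): balance=$1020.00 total_interest=$20.00
After 6 (month_end (apply 2% monthly interest)): balance=$1040.40 total_interest=$40.40
After 7 (month_end (apply 2% monthly interest)): balance=$1061.20 total_interest=$61.20
After 8 (month_end (apply 2% monthly interest)): balance=$1082.42 total_interest=$82.42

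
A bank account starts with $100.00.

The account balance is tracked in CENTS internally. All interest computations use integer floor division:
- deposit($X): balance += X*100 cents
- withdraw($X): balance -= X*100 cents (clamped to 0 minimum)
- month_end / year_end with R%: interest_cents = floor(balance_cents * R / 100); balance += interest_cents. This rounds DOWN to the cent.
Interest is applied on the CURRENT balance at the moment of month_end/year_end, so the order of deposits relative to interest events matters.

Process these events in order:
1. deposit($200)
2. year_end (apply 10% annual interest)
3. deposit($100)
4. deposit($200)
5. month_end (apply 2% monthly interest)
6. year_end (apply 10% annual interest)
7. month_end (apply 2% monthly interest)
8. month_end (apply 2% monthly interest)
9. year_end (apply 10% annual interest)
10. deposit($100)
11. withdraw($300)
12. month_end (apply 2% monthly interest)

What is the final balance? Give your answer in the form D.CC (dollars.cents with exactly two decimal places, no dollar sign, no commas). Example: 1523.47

Answer: 621.11

Derivation:
After 1 (deposit($200)): balance=$300.00 total_interest=$0.00
After 2 (year_end (apply 10% annual interest)): balance=$330.00 total_interest=$30.00
After 3 (deposit($100)): balance=$430.00 total_interest=$30.00
After 4 (deposit($200)): balance=$630.00 total_interest=$30.00
After 5 (month_end (apply 2% monthly interest)): balance=$642.60 total_interest=$42.60
After 6 (year_end (apply 10% annual interest)): balance=$706.86 total_interest=$106.86
After 7 (month_end (apply 2% monthly interest)): balance=$720.99 total_interest=$120.99
After 8 (month_end (apply 2% monthly interest)): balance=$735.40 total_interest=$135.40
After 9 (year_end (apply 10% annual interest)): balance=$808.94 total_interest=$208.94
After 10 (deposit($100)): balance=$908.94 total_interest=$208.94
After 11 (withdraw($300)): balance=$608.94 total_interest=$208.94
After 12 (month_end (apply 2% monthly interest)): balance=$621.11 total_interest=$221.11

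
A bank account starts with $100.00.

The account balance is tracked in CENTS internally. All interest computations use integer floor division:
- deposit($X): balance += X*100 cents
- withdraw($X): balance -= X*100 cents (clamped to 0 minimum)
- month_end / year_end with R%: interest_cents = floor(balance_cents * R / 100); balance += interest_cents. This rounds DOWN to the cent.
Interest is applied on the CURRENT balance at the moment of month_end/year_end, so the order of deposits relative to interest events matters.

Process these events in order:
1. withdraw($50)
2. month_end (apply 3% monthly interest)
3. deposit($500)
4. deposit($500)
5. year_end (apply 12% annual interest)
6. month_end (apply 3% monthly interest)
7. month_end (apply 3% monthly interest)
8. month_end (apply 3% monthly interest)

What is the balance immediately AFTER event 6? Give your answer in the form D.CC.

Answer: 1213.01

Derivation:
After 1 (withdraw($50)): balance=$50.00 total_interest=$0.00
After 2 (month_end (apply 3% monthly interest)): balance=$51.50 total_interest=$1.50
After 3 (deposit($500)): balance=$551.50 total_interest=$1.50
After 4 (deposit($500)): balance=$1051.50 total_interest=$1.50
After 5 (year_end (apply 12% annual interest)): balance=$1177.68 total_interest=$127.68
After 6 (month_end (apply 3% monthly interest)): balance=$1213.01 total_interest=$163.01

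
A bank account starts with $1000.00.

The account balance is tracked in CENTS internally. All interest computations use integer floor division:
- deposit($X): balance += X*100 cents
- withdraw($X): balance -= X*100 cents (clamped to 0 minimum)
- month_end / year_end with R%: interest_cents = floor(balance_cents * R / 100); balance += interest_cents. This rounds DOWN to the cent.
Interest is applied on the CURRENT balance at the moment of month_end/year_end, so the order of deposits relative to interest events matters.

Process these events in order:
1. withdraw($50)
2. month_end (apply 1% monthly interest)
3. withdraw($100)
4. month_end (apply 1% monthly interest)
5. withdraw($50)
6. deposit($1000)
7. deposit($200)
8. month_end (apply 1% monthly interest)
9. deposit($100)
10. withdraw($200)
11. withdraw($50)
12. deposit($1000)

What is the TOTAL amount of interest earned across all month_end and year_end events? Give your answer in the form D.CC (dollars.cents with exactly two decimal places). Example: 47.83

After 1 (withdraw($50)): balance=$950.00 total_interest=$0.00
After 2 (month_end (apply 1% monthly interest)): balance=$959.50 total_interest=$9.50
After 3 (withdraw($100)): balance=$859.50 total_interest=$9.50
After 4 (month_end (apply 1% monthly interest)): balance=$868.09 total_interest=$18.09
After 5 (withdraw($50)): balance=$818.09 total_interest=$18.09
After 6 (deposit($1000)): balance=$1818.09 total_interest=$18.09
After 7 (deposit($200)): balance=$2018.09 total_interest=$18.09
After 8 (month_end (apply 1% monthly interest)): balance=$2038.27 total_interest=$38.27
After 9 (deposit($100)): balance=$2138.27 total_interest=$38.27
After 10 (withdraw($200)): balance=$1938.27 total_interest=$38.27
After 11 (withdraw($50)): balance=$1888.27 total_interest=$38.27
After 12 (deposit($1000)): balance=$2888.27 total_interest=$38.27

Answer: 38.27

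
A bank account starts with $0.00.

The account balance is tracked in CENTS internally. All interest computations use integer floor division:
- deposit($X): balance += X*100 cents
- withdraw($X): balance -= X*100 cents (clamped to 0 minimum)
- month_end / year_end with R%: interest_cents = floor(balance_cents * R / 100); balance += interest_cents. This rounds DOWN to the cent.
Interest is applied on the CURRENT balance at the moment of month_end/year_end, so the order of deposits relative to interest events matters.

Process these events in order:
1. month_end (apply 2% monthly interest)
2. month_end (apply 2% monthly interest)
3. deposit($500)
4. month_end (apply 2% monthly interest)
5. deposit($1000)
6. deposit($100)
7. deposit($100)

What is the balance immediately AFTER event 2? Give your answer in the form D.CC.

Answer: 0.00

Derivation:
After 1 (month_end (apply 2% monthly interest)): balance=$0.00 total_interest=$0.00
After 2 (month_end (apply 2% monthly interest)): balance=$0.00 total_interest=$0.00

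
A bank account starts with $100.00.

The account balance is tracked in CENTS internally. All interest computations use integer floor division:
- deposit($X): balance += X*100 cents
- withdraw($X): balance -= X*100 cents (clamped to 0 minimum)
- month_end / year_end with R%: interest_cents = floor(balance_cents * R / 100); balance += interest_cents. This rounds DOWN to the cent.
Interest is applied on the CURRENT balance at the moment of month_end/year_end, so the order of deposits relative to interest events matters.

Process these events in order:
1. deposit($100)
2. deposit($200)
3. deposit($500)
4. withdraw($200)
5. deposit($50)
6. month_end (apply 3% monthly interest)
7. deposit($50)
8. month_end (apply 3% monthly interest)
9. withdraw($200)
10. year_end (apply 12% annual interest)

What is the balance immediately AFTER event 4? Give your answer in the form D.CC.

After 1 (deposit($100)): balance=$200.00 total_interest=$0.00
After 2 (deposit($200)): balance=$400.00 total_interest=$0.00
After 3 (deposit($500)): balance=$900.00 total_interest=$0.00
After 4 (withdraw($200)): balance=$700.00 total_interest=$0.00

Answer: 700.00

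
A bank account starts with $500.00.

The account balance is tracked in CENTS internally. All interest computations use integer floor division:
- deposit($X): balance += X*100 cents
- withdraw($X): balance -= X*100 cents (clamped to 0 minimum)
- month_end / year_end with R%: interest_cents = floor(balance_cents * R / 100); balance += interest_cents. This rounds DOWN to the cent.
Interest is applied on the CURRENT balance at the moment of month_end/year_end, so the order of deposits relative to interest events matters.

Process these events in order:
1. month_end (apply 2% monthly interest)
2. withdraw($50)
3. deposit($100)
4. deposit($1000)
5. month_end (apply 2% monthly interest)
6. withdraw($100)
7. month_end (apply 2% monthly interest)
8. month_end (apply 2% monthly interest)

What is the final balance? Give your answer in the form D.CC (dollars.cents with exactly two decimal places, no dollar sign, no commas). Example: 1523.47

Answer: 1551.44

Derivation:
After 1 (month_end (apply 2% monthly interest)): balance=$510.00 total_interest=$10.00
After 2 (withdraw($50)): balance=$460.00 total_interest=$10.00
After 3 (deposit($100)): balance=$560.00 total_interest=$10.00
After 4 (deposit($1000)): balance=$1560.00 total_interest=$10.00
After 5 (month_end (apply 2% monthly interest)): balance=$1591.20 total_interest=$41.20
After 6 (withdraw($100)): balance=$1491.20 total_interest=$41.20
After 7 (month_end (apply 2% monthly interest)): balance=$1521.02 total_interest=$71.02
After 8 (month_end (apply 2% monthly interest)): balance=$1551.44 total_interest=$101.44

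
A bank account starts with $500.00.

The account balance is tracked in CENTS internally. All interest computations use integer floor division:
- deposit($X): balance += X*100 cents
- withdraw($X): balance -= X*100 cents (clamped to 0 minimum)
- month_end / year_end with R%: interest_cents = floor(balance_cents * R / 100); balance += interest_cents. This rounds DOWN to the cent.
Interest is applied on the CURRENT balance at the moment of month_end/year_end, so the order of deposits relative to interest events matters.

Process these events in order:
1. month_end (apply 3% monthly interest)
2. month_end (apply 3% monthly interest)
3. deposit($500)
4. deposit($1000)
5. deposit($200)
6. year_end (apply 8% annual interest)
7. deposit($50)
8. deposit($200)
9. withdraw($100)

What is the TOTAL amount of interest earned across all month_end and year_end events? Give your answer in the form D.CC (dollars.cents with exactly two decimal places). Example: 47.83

Answer: 208.88

Derivation:
After 1 (month_end (apply 3% monthly interest)): balance=$515.00 total_interest=$15.00
After 2 (month_end (apply 3% monthly interest)): balance=$530.45 total_interest=$30.45
After 3 (deposit($500)): balance=$1030.45 total_interest=$30.45
After 4 (deposit($1000)): balance=$2030.45 total_interest=$30.45
After 5 (deposit($200)): balance=$2230.45 total_interest=$30.45
After 6 (year_end (apply 8% annual interest)): balance=$2408.88 total_interest=$208.88
After 7 (deposit($50)): balance=$2458.88 total_interest=$208.88
After 8 (deposit($200)): balance=$2658.88 total_interest=$208.88
After 9 (withdraw($100)): balance=$2558.88 total_interest=$208.88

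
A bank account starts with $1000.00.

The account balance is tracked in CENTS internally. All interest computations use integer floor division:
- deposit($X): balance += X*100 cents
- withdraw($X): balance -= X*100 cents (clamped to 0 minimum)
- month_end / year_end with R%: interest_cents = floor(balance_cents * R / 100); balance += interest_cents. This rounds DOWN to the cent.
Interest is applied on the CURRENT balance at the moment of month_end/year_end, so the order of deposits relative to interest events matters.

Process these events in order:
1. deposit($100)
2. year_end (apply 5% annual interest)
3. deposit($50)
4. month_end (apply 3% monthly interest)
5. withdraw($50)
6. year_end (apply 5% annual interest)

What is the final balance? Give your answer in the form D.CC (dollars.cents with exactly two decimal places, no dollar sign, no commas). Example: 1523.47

Answer: 1250.70

Derivation:
After 1 (deposit($100)): balance=$1100.00 total_interest=$0.00
After 2 (year_end (apply 5% annual interest)): balance=$1155.00 total_interest=$55.00
After 3 (deposit($50)): balance=$1205.00 total_interest=$55.00
After 4 (month_end (apply 3% monthly interest)): balance=$1241.15 total_interest=$91.15
After 5 (withdraw($50)): balance=$1191.15 total_interest=$91.15
After 6 (year_end (apply 5% annual interest)): balance=$1250.70 total_interest=$150.70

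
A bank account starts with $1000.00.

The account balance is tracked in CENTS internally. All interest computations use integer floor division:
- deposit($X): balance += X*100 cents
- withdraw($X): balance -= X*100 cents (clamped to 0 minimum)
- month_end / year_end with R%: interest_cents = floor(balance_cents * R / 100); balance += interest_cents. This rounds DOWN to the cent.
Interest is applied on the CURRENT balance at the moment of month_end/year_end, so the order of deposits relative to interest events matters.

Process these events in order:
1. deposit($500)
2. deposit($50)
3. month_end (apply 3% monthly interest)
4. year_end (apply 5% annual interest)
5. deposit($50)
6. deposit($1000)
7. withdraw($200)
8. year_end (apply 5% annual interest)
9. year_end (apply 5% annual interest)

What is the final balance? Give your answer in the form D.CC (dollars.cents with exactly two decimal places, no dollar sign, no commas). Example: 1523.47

After 1 (deposit($500)): balance=$1500.00 total_interest=$0.00
After 2 (deposit($50)): balance=$1550.00 total_interest=$0.00
After 3 (month_end (apply 3% monthly interest)): balance=$1596.50 total_interest=$46.50
After 4 (year_end (apply 5% annual interest)): balance=$1676.32 total_interest=$126.32
After 5 (deposit($50)): balance=$1726.32 total_interest=$126.32
After 6 (deposit($1000)): balance=$2726.32 total_interest=$126.32
After 7 (withdraw($200)): balance=$2526.32 total_interest=$126.32
After 8 (year_end (apply 5% annual interest)): balance=$2652.63 total_interest=$252.63
After 9 (year_end (apply 5% annual interest)): balance=$2785.26 total_interest=$385.26

Answer: 2785.26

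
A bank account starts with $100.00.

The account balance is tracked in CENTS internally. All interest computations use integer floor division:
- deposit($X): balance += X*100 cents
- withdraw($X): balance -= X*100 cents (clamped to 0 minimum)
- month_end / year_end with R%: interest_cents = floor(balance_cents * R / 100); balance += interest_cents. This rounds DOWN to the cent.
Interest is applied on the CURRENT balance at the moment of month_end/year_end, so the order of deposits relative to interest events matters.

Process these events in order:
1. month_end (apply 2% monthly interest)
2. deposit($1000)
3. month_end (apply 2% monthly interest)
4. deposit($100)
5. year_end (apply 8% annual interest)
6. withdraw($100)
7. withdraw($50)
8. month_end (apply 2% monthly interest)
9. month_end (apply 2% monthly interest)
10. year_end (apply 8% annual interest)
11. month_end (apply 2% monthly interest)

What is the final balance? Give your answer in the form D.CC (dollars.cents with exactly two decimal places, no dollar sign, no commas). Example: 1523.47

Answer: 1343.16

Derivation:
After 1 (month_end (apply 2% monthly interest)): balance=$102.00 total_interest=$2.00
After 2 (deposit($1000)): balance=$1102.00 total_interest=$2.00
After 3 (month_end (apply 2% monthly interest)): balance=$1124.04 total_interest=$24.04
After 4 (deposit($100)): balance=$1224.04 total_interest=$24.04
After 5 (year_end (apply 8% annual interest)): balance=$1321.96 total_interest=$121.96
After 6 (withdraw($100)): balance=$1221.96 total_interest=$121.96
After 7 (withdraw($50)): balance=$1171.96 total_interest=$121.96
After 8 (month_end (apply 2% monthly interest)): balance=$1195.39 total_interest=$145.39
After 9 (month_end (apply 2% monthly interest)): balance=$1219.29 total_interest=$169.29
After 10 (year_end (apply 8% annual interest)): balance=$1316.83 total_interest=$266.83
After 11 (month_end (apply 2% monthly interest)): balance=$1343.16 total_interest=$293.16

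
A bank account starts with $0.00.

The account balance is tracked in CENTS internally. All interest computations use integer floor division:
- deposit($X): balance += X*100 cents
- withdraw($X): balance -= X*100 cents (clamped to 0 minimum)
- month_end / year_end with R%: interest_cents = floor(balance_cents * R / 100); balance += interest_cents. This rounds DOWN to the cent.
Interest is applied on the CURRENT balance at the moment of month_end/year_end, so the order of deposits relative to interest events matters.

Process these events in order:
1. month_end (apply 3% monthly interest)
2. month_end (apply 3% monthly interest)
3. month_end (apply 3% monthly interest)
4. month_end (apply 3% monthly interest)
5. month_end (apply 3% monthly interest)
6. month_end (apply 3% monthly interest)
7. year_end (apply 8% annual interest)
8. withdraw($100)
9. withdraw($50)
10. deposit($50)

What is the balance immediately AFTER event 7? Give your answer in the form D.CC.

After 1 (month_end (apply 3% monthly interest)): balance=$0.00 total_interest=$0.00
After 2 (month_end (apply 3% monthly interest)): balance=$0.00 total_interest=$0.00
After 3 (month_end (apply 3% monthly interest)): balance=$0.00 total_interest=$0.00
After 4 (month_end (apply 3% monthly interest)): balance=$0.00 total_interest=$0.00
After 5 (month_end (apply 3% monthly interest)): balance=$0.00 total_interest=$0.00
After 6 (month_end (apply 3% monthly interest)): balance=$0.00 total_interest=$0.00
After 7 (year_end (apply 8% annual interest)): balance=$0.00 total_interest=$0.00

Answer: 0.00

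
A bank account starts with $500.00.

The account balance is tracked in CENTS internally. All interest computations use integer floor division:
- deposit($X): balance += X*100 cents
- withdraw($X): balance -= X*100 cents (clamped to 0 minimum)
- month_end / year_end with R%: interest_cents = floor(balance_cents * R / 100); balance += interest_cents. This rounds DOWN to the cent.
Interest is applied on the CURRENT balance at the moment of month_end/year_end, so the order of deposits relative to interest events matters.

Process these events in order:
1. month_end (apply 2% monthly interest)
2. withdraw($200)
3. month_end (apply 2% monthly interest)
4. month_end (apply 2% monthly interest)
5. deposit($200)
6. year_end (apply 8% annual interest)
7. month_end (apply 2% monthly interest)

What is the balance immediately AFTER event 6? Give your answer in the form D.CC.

Answer: 564.32

Derivation:
After 1 (month_end (apply 2% monthly interest)): balance=$510.00 total_interest=$10.00
After 2 (withdraw($200)): balance=$310.00 total_interest=$10.00
After 3 (month_end (apply 2% monthly interest)): balance=$316.20 total_interest=$16.20
After 4 (month_end (apply 2% monthly interest)): balance=$322.52 total_interest=$22.52
After 5 (deposit($200)): balance=$522.52 total_interest=$22.52
After 6 (year_end (apply 8% annual interest)): balance=$564.32 total_interest=$64.32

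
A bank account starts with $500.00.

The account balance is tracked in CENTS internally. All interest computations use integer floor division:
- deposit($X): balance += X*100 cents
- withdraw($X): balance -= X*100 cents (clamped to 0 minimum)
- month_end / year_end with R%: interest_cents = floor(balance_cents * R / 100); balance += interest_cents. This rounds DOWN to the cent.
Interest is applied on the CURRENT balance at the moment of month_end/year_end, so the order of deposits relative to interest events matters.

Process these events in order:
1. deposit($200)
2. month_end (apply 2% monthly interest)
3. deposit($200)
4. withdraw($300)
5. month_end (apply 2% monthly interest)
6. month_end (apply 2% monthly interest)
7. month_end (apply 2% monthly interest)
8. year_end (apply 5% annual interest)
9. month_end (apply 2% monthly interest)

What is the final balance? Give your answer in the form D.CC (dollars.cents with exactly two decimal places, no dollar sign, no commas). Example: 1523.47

After 1 (deposit($200)): balance=$700.00 total_interest=$0.00
After 2 (month_end (apply 2% monthly interest)): balance=$714.00 total_interest=$14.00
After 3 (deposit($200)): balance=$914.00 total_interest=$14.00
After 4 (withdraw($300)): balance=$614.00 total_interest=$14.00
After 5 (month_end (apply 2% monthly interest)): balance=$626.28 total_interest=$26.28
After 6 (month_end (apply 2% monthly interest)): balance=$638.80 total_interest=$38.80
After 7 (month_end (apply 2% monthly interest)): balance=$651.57 total_interest=$51.57
After 8 (year_end (apply 5% annual interest)): balance=$684.14 total_interest=$84.14
After 9 (month_end (apply 2% monthly interest)): balance=$697.82 total_interest=$97.82

Answer: 697.82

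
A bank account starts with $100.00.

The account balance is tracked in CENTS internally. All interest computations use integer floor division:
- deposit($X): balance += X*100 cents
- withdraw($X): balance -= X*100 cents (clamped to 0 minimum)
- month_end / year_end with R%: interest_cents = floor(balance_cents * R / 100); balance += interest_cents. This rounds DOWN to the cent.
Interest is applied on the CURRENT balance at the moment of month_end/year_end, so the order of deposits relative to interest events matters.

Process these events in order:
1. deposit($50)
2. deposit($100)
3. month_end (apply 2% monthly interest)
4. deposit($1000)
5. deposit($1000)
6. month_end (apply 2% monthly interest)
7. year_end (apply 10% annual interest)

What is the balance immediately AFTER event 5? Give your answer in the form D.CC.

After 1 (deposit($50)): balance=$150.00 total_interest=$0.00
After 2 (deposit($100)): balance=$250.00 total_interest=$0.00
After 3 (month_end (apply 2% monthly interest)): balance=$255.00 total_interest=$5.00
After 4 (deposit($1000)): balance=$1255.00 total_interest=$5.00
After 5 (deposit($1000)): balance=$2255.00 total_interest=$5.00

Answer: 2255.00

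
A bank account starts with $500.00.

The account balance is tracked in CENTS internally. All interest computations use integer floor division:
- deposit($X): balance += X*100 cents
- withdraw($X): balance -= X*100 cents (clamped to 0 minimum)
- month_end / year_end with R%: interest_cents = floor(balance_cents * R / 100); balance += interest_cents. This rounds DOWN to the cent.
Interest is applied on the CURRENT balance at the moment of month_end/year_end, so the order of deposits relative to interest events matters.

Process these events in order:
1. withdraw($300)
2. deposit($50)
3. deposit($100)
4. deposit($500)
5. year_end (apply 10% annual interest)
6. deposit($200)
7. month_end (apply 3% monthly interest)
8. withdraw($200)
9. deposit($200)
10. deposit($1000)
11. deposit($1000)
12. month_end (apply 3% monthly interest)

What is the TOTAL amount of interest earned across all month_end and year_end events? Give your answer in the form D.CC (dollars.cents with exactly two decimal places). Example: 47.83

After 1 (withdraw($300)): balance=$200.00 total_interest=$0.00
After 2 (deposit($50)): balance=$250.00 total_interest=$0.00
After 3 (deposit($100)): balance=$350.00 total_interest=$0.00
After 4 (deposit($500)): balance=$850.00 total_interest=$0.00
After 5 (year_end (apply 10% annual interest)): balance=$935.00 total_interest=$85.00
After 6 (deposit($200)): balance=$1135.00 total_interest=$85.00
After 7 (month_end (apply 3% monthly interest)): balance=$1169.05 total_interest=$119.05
After 8 (withdraw($200)): balance=$969.05 total_interest=$119.05
After 9 (deposit($200)): balance=$1169.05 total_interest=$119.05
After 10 (deposit($1000)): balance=$2169.05 total_interest=$119.05
After 11 (deposit($1000)): balance=$3169.05 total_interest=$119.05
After 12 (month_end (apply 3% monthly interest)): balance=$3264.12 total_interest=$214.12

Answer: 214.12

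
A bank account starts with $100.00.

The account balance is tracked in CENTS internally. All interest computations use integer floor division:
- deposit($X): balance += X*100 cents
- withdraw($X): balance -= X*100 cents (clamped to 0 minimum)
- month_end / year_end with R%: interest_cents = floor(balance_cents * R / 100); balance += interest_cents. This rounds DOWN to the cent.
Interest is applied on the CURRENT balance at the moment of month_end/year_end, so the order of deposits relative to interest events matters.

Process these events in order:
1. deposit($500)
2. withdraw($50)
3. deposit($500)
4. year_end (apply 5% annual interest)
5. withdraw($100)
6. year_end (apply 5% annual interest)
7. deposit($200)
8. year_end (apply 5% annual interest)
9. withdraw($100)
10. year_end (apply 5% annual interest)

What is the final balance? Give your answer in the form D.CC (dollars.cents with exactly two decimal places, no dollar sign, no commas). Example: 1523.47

Answer: 1276.01

Derivation:
After 1 (deposit($500)): balance=$600.00 total_interest=$0.00
After 2 (withdraw($50)): balance=$550.00 total_interest=$0.00
After 3 (deposit($500)): balance=$1050.00 total_interest=$0.00
After 4 (year_end (apply 5% annual interest)): balance=$1102.50 total_interest=$52.50
After 5 (withdraw($100)): balance=$1002.50 total_interest=$52.50
After 6 (year_end (apply 5% annual interest)): balance=$1052.62 total_interest=$102.62
After 7 (deposit($200)): balance=$1252.62 total_interest=$102.62
After 8 (year_end (apply 5% annual interest)): balance=$1315.25 total_interest=$165.25
After 9 (withdraw($100)): balance=$1215.25 total_interest=$165.25
After 10 (year_end (apply 5% annual interest)): balance=$1276.01 total_interest=$226.01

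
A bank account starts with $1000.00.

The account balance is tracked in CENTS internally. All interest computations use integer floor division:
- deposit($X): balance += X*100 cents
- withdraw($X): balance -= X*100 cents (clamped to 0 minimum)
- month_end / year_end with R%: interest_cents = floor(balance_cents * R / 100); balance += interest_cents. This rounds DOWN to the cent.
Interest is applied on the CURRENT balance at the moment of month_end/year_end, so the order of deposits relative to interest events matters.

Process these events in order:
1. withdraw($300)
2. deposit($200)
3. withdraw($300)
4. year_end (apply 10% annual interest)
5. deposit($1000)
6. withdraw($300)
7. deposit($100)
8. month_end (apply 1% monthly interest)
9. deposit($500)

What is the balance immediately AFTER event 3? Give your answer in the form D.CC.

After 1 (withdraw($300)): balance=$700.00 total_interest=$0.00
After 2 (deposit($200)): balance=$900.00 total_interest=$0.00
After 3 (withdraw($300)): balance=$600.00 total_interest=$0.00

Answer: 600.00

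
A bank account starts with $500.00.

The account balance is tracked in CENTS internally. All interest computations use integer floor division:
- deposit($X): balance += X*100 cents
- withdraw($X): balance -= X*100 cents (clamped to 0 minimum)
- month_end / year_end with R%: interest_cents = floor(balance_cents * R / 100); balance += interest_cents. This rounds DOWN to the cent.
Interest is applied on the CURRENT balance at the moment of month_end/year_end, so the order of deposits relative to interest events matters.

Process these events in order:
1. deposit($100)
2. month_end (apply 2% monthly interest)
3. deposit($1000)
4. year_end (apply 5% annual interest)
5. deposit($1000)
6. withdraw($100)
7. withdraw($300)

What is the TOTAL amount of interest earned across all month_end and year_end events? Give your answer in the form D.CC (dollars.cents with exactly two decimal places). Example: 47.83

Answer: 92.60

Derivation:
After 1 (deposit($100)): balance=$600.00 total_interest=$0.00
After 2 (month_end (apply 2% monthly interest)): balance=$612.00 total_interest=$12.00
After 3 (deposit($1000)): balance=$1612.00 total_interest=$12.00
After 4 (year_end (apply 5% annual interest)): balance=$1692.60 total_interest=$92.60
After 5 (deposit($1000)): balance=$2692.60 total_interest=$92.60
After 6 (withdraw($100)): balance=$2592.60 total_interest=$92.60
After 7 (withdraw($300)): balance=$2292.60 total_interest=$92.60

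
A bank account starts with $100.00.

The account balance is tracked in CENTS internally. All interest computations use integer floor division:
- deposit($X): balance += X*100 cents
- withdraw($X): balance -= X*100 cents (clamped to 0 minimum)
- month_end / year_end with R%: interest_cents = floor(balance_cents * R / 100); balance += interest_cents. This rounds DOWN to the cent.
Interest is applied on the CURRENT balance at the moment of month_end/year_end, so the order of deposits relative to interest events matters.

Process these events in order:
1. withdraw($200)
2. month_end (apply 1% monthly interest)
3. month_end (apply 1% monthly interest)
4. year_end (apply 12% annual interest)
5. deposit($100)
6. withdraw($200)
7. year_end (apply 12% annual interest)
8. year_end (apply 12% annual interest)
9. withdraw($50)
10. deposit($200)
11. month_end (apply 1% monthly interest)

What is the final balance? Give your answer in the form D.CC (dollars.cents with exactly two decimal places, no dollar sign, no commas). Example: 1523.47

After 1 (withdraw($200)): balance=$0.00 total_interest=$0.00
After 2 (month_end (apply 1% monthly interest)): balance=$0.00 total_interest=$0.00
After 3 (month_end (apply 1% monthly interest)): balance=$0.00 total_interest=$0.00
After 4 (year_end (apply 12% annual interest)): balance=$0.00 total_interest=$0.00
After 5 (deposit($100)): balance=$100.00 total_interest=$0.00
After 6 (withdraw($200)): balance=$0.00 total_interest=$0.00
After 7 (year_end (apply 12% annual interest)): balance=$0.00 total_interest=$0.00
After 8 (year_end (apply 12% annual interest)): balance=$0.00 total_interest=$0.00
After 9 (withdraw($50)): balance=$0.00 total_interest=$0.00
After 10 (deposit($200)): balance=$200.00 total_interest=$0.00
After 11 (month_end (apply 1% monthly interest)): balance=$202.00 total_interest=$2.00

Answer: 202.00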